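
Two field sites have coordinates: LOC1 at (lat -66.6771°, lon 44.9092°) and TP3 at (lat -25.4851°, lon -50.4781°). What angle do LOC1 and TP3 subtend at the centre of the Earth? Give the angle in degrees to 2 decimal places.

68.80°

Δφ = 41.1920°,  Δλ = -95.3873°
a = sin²(Δφ/2) + cos φ₁ cos φ₂ sin²(Δλ/2) = 0.319218
c = 2·arcsin(√a) = 1.200852 rad = 68.8038°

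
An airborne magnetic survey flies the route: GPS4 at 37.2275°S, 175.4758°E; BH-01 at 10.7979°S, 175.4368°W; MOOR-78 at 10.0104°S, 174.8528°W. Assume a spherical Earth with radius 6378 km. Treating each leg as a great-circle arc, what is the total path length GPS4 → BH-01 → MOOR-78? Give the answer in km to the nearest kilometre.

GPS4→BH-01: c = 0.482872 rad, d = 3079.76 km
BH-01→MOOR-78: c = 0.017012 rad, d = 108.50 km
Total = 3079.76 + 108.50 = 3188.26 km

3188 km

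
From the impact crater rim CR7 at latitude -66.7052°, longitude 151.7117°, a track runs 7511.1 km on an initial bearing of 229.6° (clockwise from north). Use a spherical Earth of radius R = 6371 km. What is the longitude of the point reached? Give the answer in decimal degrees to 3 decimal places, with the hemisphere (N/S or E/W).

δ = d/R = 7511.1/6371 = 1.178951 rad
φ₂ = arcsin(sin φ₁ cos δ + cos φ₁ sin δ cos θ)
   = arcsin(-0.91848·0.38189 + 0.39546·0.92421·-0.64812) = -35.98995°
λ₂ = λ₁ + atan2(sin θ sin δ cos φ₁, cos δ − sin φ₁ sin φ₂) = 32.15366°

32.154°E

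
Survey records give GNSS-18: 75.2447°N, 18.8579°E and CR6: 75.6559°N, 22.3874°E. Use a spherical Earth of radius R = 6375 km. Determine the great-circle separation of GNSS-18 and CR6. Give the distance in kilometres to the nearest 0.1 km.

108.7 km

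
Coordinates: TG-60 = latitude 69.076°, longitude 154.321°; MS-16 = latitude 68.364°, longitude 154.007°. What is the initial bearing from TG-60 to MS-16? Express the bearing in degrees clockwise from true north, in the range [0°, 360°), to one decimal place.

189.2°

Δλ = -0.3140°
y = sin Δλ · cos φ₂ = -0.002021
x = cos φ₁ sin φ₂ − sin φ₁ cos φ₂ cos Δλ = -0.012421
θ = atan2(y, x) = -170.7603° → 189.2397° (mod 360°)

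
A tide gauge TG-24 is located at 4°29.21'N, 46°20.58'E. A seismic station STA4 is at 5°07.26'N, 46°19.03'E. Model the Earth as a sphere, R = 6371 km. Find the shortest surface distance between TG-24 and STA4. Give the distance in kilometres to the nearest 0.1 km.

TG-24: φ = +4.48683°, λ = +46.34300°
STA4: φ = +5.12100°, λ = +46.31717°
Δφ = 0.6342°,  Δλ = -0.0258°
a = sin²(Δφ/2) + cos φ₁ cos φ₂ sin²(Δλ/2) = 0.000031
c = 2·arcsin(√a) = 0.011077 rad = 0.6347°
d = R·c = 6371 × 0.011077 = 70.6 km

70.6 km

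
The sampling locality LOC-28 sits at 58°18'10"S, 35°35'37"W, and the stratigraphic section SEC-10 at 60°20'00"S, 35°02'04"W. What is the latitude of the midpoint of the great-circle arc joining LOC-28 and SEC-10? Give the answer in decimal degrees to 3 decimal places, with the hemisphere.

LOC-28: φ = -58.30278°, λ = -35.59361°
SEC-10: φ = -60.33333°, λ = -35.03444°
Bx = cos φ₂ cos Δλ = 0.494930,  By = cos φ₂ sin Δλ = 0.004830
φₘ = atan2(sin φ₁ + sin φ₂, √((cos φ₁ + Bx)² + By²)) = -59.31835°
λₘ = λ₁ + atan2(By, cos φ₁ + Bx) = -35.32238°

59.318°S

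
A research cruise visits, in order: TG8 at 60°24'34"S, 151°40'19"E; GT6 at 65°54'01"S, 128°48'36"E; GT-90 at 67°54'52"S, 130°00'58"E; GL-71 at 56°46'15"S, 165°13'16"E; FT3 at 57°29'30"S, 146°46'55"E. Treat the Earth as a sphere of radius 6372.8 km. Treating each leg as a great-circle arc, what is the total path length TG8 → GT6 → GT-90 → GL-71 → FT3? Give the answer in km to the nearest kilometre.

TG8: φ = -60.40944°, λ = +151.67194°
GT6: φ = -65.90028°, λ = +128.81000°
GT-90: φ = -67.91444°, λ = +130.01611°
GL-71: φ = -56.77083°, λ = +165.22111°
FT3: φ = -57.49167°, λ = +146.78194°
TG8→GT6: c = 0.202474 rad, d = 1290.32 km
GT6→GT-90: c = 0.036109 rad, d = 230.11 km
GT-90→GL-71: c = 0.337878 rad, d = 2153.23 km
GL-71→FT3: c = 0.174571 rad, d = 1112.51 km
Total = 1290.32 + 230.11 + 2153.23 + 1112.51 = 4786.17 km

4786 km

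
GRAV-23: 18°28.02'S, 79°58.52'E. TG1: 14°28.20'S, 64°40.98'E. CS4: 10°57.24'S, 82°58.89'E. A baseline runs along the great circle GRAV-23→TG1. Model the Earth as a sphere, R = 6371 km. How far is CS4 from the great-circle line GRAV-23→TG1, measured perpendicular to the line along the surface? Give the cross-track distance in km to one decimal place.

GRAV-23: φ = -18.46700°, λ = +79.97533°
TG1: φ = -14.47000°, λ = +64.68300°
CS4: φ = -10.95400°, λ = +82.98150°
δ₁₃ = central angle GRAV-23→CS4 = 0.140588 rad  (haversine)
θ₁₃ = bearing GRAV-23→CS4 = 21.558°,  θ₁₂ = bearing GRAV-23→TG1 = 282.976°
dₓₜ = R·arcsin(sin δ₁₃ · sin(θ₁₃ − θ₁₂)) = 6371·arcsin(0.14013·sin(-261.418°)) = 885.592 km
|dₓₜ| = 885.592 km

885.6 km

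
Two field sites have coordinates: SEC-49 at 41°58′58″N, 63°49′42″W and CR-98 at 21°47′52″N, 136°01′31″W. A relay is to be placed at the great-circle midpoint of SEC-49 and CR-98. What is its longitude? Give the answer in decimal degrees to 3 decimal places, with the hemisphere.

104.544°W

SEC-49: φ = +41.98278°, λ = -63.82833°
CR-98: φ = +21.79778°, λ = -136.02528°
Bx = cos φ₂ cos Δλ = 0.283885,  By = cos φ₂ sin Δλ = -0.884037
φₘ = atan2(sin φ₁ + sin φ₂, √((cos φ₁ + Bx)² + By²)) = 37.50832°
λₘ = λ₁ + atan2(By, cos φ₁ + Bx) = -104.54369°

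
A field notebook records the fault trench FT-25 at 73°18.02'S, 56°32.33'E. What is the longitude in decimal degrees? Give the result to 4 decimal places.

56.5388°E

56° + 32.33′/60 = 56 + 0.53883 = 56.5388°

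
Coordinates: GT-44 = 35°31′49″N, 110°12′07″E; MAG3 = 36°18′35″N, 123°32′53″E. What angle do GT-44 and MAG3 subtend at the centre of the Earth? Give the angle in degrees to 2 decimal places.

10.83°

GT-44: φ = +35.53028°, λ = +110.20194°
MAG3: φ = +36.30972°, λ = +123.54806°
Δφ = 0.7794°,  Δλ = 13.3461°
a = sin²(Δφ/2) + cos φ₁ cos φ₂ sin²(Δλ/2) = 0.008902
c = 2·arcsin(√a) = 0.188977 rad = 10.8276°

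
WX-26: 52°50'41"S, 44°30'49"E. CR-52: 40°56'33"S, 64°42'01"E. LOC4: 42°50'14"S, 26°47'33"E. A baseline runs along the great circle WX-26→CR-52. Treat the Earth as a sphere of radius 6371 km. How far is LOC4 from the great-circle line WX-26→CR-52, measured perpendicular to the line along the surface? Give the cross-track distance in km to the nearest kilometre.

1571 km

WX-26: φ = -52.84472°, λ = +44.51361°
CR-52: φ = -40.94250°, λ = +64.70028°
LOC4: φ = -42.83722°, λ = +26.79250°
δ₁₃ = central angle WX-26→LOC4 = 0.270005 rad  (haversine)
θ₁₃ = bearing WX-26→LOC4 = 303.198°,  θ₁₂ = bearing WX-26→CR-52 = 57.002°
dₓₜ = R·arcsin(sin δ₁₃ · sin(θ₁₃ − θ₁₂)) = 6371·arcsin(0.26674·sin(246.195°)) = -1570.666 km
|dₓₜ| = 1570.666 km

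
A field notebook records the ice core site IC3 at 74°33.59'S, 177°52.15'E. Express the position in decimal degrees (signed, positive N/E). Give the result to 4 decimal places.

-74.5598°, +177.8692°

lat: 74.5598° S → -74.5598°
lon: 177.8692° E → +177.8692°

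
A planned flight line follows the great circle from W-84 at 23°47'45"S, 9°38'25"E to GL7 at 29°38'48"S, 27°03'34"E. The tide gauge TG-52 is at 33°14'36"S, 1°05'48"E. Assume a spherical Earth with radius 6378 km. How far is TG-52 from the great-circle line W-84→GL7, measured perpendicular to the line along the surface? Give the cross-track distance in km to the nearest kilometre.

1312 km

W-84: φ = -23.79583°, λ = +9.64028°
GL7: φ = -29.64667°, λ = +27.05944°
TG-52: φ = -33.24333°, λ = +1.09667°
δ₁₃ = central angle W-84→TG-52 = 0.210414 rad  (haversine)
θ₁₃ = bearing W-84→TG-52 = 216.504°,  θ₁₂ = bearing W-84→GL7 = 114.400°
dₓₜ = R·arcsin(sin δ₁₃ · sin(θ₁₃ − θ₁₂)) = 6378·arcsin(0.20886·sin(102.104°)) = 1311.754 km
|dₓₜ| = 1311.754 km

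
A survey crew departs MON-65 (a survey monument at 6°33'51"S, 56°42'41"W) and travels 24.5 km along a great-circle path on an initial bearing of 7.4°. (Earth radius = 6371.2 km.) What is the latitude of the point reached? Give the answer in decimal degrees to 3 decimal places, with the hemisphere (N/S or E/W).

MON-65: φ = -6.56417°, λ = -56.71139°
δ = d/R = 24.5/6371.2 = 0.003845 rad
φ₂ = arcsin(sin φ₁ cos δ + cos φ₁ sin δ cos θ)
   = arcsin(-0.11432·0.99999 + 0.99344·0.00385·0.99167) = -6.34567°
λ₂ = λ₁ + atan2(sin θ sin δ cos φ₁, cos δ − sin φ₁ sin φ₂) = -56.68284°

6.346°S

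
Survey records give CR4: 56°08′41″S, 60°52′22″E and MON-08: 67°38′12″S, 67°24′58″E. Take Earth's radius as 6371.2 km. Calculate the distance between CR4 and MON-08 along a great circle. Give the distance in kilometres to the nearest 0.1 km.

1321.3 km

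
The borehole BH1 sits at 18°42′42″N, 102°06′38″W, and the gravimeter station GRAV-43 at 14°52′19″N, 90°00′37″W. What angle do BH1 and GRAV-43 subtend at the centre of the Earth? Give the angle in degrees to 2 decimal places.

BH1: φ = +18.71167°, λ = -102.11056°
GRAV-43: φ = +14.87194°, λ = -90.01028°
Δφ = -3.8397°,  Δλ = 12.1003°
a = sin²(Δφ/2) + cos φ₁ cos φ₂ sin²(Δλ/2) = 0.011292
c = 2·arcsin(√a) = 0.212926 rad = 12.1998°

12.20°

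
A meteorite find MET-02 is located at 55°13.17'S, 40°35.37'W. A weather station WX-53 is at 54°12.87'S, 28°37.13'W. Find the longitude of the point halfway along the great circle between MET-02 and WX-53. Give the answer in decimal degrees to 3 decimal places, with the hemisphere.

MET-02: φ = -55.21950°, λ = -40.58950°
WX-53: φ = -54.21450°, λ = -28.61883°
Bx = cos φ₂ cos Δλ = 0.572036,  By = cos φ₂ sin Δλ = 0.121284
φₘ = atan2(sin φ₁ + sin φ₂, √((cos φ₁ + Bx)² + By²)) = -54.86452°
λₘ = λ₁ + atan2(By, cos φ₁ + Bx) = -34.52971°

34.530°W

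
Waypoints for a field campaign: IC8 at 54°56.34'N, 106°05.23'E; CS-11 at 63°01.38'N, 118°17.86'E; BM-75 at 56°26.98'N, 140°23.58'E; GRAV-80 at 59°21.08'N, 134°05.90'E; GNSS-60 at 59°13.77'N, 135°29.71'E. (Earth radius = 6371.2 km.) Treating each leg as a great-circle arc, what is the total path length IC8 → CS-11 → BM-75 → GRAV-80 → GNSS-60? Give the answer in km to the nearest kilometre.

3135 km

IC8: φ = +54.93900°, λ = +106.08717°
CS-11: φ = +63.02300°, λ = +118.29767°
BM-75: φ = +56.44967°, λ = +140.39300°
GRAV-80: φ = +59.35133°, λ = +134.09833°
GNSS-60: φ = +59.22950°, λ = +135.49517°
IC8→CS-11: c = 0.178181 rad, d = 1135.23 km
CS-11→BM-75: c = 0.224013 rad, d = 1427.23 km
BM-75→GRAV-80: c = 0.077229 rad, d = 492.04 km
GRAV-80→GNSS-60: c = 0.012630 rad, d = 80.47 km
Total = 1135.23 + 1427.23 + 492.04 + 80.47 = 3134.97 km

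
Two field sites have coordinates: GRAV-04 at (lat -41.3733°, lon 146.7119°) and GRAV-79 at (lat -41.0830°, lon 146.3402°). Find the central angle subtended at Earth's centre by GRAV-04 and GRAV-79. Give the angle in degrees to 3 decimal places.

0.403°

Δφ = 0.2903°,  Δλ = -0.3717°
a = sin²(Δφ/2) + cos φ₁ cos φ₂ sin²(Δλ/2) = 0.000012
c = 2·arcsin(√a) = 0.007034 rad = 0.4030°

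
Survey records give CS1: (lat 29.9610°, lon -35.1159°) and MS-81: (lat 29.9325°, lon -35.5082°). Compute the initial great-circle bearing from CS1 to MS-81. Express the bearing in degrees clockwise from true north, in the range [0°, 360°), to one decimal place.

265.3°

Δλ = -0.3923°
y = sin Δλ · cos φ₂ = -0.005934
x = cos φ₁ sin φ₂ − sin φ₁ cos φ₂ cos Δλ = -0.000487
θ = atan2(y, x) = -94.6947° → 265.3053° (mod 360°)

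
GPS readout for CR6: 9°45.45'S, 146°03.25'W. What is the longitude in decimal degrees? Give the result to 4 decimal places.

146.0542°W

146° + 3.25′/60 = 146 + 0.05417 = 146.0542°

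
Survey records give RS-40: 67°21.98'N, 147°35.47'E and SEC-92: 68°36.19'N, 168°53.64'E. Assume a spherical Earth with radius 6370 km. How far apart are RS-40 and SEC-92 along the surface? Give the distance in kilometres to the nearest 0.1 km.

893.7 km

RS-40: φ = +67.36633°, λ = +147.59117°
SEC-92: φ = +68.60317°, λ = +168.89400°
Δφ = 1.2368°,  Δλ = 21.3028°
a = sin²(Δφ/2) + cos φ₁ cos φ₂ sin²(Δλ/2) = 0.004913
c = 2·arcsin(√a) = 0.140300 rad = 8.0386°
d = R·c = 6370 × 0.140300 = 893.7 km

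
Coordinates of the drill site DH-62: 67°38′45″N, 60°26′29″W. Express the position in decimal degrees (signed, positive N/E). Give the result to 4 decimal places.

+67.6458°, -60.4414°

lat: 67.6458° N → +67.6458°
lon: 60.4414° W → -60.4414°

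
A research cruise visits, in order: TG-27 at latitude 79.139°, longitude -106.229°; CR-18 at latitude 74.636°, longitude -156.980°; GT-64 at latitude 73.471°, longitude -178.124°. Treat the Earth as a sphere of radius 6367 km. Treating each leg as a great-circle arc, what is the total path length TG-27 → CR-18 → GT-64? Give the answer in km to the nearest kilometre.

1975 km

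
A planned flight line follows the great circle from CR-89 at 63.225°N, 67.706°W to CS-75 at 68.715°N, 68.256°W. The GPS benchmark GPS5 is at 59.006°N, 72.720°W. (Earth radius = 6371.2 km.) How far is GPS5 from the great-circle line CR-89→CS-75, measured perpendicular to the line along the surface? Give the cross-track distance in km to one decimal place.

δ₁₃ = central angle CR-89→GPS5 = 0.084849 rad  (haversine)
θ₁₃ = bearing CR-89→GPS5 = 212.077°,  θ₁₂ = bearing CR-89→CS-75 = 357.914°
dₓₜ = R·arcsin(sin δ₁₃ · sin(θ₁₃ − θ₁₂)) = 6371.2·arcsin(0.08475·sin(-145.837°)) = -303.317 km
|dₓₜ| = 303.317 km

303.3 km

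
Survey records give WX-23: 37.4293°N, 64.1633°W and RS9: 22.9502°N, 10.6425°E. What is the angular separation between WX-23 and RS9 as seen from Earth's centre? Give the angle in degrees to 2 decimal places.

Δφ = -14.4791°,  Δλ = 74.8058°
a = sin²(Δφ/2) + cos φ₁ cos φ₂ sin²(Δλ/2) = 0.285677
c = 2·arcsin(√a) = 1.127802 rad = 64.6183°

64.62°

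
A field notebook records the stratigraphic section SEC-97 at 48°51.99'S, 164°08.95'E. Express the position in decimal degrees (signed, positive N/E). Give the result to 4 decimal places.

-48.8665°, +164.1492°

lat: 48.8665° S → -48.8665°
lon: 164.1492° E → +164.1492°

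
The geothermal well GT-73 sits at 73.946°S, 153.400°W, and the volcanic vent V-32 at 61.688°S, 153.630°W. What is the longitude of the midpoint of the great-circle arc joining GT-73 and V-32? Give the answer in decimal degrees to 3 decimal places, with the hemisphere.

Bx = cos φ₂ cos Δλ = 0.474269,  By = cos φ₂ sin Δλ = -0.001904
φₘ = atan2(sin φ₁ + sin φ₂, √((cos φ₁ + Bx)² + By²)) = -67.81704°
λₘ = λ₁ + atan2(By, cos φ₁ + Bx) = -153.54529°

153.545°W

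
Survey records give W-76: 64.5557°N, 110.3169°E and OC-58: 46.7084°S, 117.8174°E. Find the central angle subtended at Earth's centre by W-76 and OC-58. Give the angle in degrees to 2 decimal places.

111.42°

Δφ = -111.2641°,  Δλ = 7.5005°
a = sin²(Δφ/2) + cos φ₁ cos φ₂ sin²(Δλ/2) = 0.682594
c = 2·arcsin(√a) = 1.944631 rad = 111.4192°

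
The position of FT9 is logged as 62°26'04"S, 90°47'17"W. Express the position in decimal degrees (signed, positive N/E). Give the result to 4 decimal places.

-62.4344°, -90.7881°

lat: 62.4344° S → -62.4344°
lon: 90.7881° W → -90.7881°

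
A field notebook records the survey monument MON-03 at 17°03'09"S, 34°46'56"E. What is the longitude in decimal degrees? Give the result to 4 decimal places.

34° + 46′/60 + 56″/3600 = 34 + 0.76667 + 0.01556 = 34.7822°

34.7822°E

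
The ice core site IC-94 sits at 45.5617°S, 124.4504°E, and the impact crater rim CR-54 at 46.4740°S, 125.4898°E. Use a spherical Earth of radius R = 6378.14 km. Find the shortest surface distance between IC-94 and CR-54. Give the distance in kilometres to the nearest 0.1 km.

Δφ = -0.9123°,  Δλ = 1.0394°
a = sin²(Δφ/2) + cos φ₁ cos φ₂ sin²(Δλ/2) = 0.000103
c = 2·arcsin(√a) = 0.020303 rad = 1.1633°
d = R·c = 6378.14 × 0.020303 = 129.5 km

129.5 km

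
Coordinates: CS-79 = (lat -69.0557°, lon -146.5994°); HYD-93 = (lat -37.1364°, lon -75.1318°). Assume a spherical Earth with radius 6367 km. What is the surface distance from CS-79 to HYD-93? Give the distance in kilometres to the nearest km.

Δφ = 31.9193°,  Δλ = 71.4676°
a = sin²(Δφ/2) + cos φ₁ cos φ₂ sin²(Δλ/2) = 0.172800
c = 2·arcsin(√a) = 0.857407 rad = 49.1258°
d = R·c = 6367 × 0.857407 = 5459.1 km

5459 km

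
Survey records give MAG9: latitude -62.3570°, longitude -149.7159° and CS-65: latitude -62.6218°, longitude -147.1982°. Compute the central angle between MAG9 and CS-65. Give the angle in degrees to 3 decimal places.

1.193°

Δφ = -0.2648°,  Δλ = 2.5177°
a = sin²(Δφ/2) + cos φ₁ cos φ₂ sin²(Δλ/2) = 0.000108
c = 2·arcsin(√a) = 0.020815 rad = 1.1926°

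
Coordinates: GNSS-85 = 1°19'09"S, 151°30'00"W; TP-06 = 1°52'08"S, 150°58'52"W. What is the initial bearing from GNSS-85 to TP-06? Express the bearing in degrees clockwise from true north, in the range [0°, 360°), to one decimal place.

GNSS-85: φ = -1.31917°, λ = -151.50000°
TP-06: φ = -1.86889°, λ = -150.98111°
Δλ = 0.5189°
y = sin Δλ · cos φ₂ = 0.009051
x = cos φ₁ sin φ₂ − sin φ₁ cos φ₂ cos Δλ = -0.009595
θ = atan2(y, x) = 136.6707° → 136.6707° (mod 360°)

136.7°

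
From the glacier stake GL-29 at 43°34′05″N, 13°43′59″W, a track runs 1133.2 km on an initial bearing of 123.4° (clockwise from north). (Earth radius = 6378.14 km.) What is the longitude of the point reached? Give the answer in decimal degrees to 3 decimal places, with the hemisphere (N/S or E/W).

GL-29: φ = +43.56806°, λ = -13.73306°
δ = d/R = 1133.2/6378.14 = 0.177669 rad
φ₂ = arcsin(sin φ₁ cos δ + cos φ₁ sin δ cos θ)
   = arcsin(0.68922·0.98426 + 0.72456·0.17674·-0.55048) = 37.43596°
λ₂ = λ₁ + atan2(sin θ sin δ cos φ₁, cos δ − sin φ₁ sin φ₂) = -3.02408°

3.024°W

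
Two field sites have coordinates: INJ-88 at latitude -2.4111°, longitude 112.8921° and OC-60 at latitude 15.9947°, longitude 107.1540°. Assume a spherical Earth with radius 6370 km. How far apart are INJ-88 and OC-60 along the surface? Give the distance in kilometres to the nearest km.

Δφ = 18.4058°,  Δλ = -5.7381°
a = sin²(Δφ/2) + cos φ₁ cos φ₂ sin²(Δλ/2) = 0.027984
c = 2·arcsin(√a) = 0.336150 rad = 19.2600°
d = R·c = 6370 × 0.336150 = 2141.3 km

2141 km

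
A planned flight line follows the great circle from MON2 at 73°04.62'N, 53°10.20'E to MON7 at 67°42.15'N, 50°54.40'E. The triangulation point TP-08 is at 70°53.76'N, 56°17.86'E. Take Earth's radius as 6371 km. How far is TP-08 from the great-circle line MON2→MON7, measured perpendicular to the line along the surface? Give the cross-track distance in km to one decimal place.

150.3 km

MON2: φ = +73.07700°, λ = +53.17000°
MON7: φ = +67.70250°, λ = +50.90667°
TP-08: φ = +70.89600°, λ = +56.29767°
δ₁₃ = central angle MON2→TP-08 = 0.041628 rad  (haversine)
θ₁₃ = bearing MON2→TP-08 = 154.590°,  θ₁₂ = bearing MON2→MON7 = 189.116°
dₓₜ = R·arcsin(sin δ₁₃ · sin(θ₁₃ − θ₁₂)) = 6371·arcsin(0.04162·sin(-34.526°)) = -150.286 km
|dₓₜ| = 150.286 km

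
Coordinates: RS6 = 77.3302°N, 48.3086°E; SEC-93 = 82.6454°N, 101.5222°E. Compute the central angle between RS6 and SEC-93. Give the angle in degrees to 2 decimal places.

10.12°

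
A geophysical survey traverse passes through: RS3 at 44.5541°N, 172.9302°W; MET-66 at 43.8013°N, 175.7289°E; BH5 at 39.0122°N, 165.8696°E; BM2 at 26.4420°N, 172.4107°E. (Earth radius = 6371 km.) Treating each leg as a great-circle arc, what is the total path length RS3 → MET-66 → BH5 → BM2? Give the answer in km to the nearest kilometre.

RS3→MET-66: c = 0.142447 rad, d = 907.53 km
MET-66→BH5: c = 0.153602 rad, d = 978.60 km
BH5→BM2: c = 0.239312 rad, d = 1524.66 km
Total = 907.53 + 978.60 + 1524.66 = 3410.79 km

3411 km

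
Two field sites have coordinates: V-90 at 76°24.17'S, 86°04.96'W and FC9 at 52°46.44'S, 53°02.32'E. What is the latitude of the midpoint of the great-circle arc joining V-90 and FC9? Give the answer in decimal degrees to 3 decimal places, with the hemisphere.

V-90: φ = -76.40283°, λ = -86.08267°
FC9: φ = -52.77400°, λ = +53.03867°
Bx = cos φ₂ cos Δλ = -0.457409,  By = cos φ₂ sin Δλ = 0.395922
φₘ = atan2(sin φ₁ + sin φ₂, √((cos φ₁ + Bx)² + By²)) = -75.59803°
λₘ = λ₁ + atan2(By, cos φ₁ + Bx) = 33.23206°

75.598°S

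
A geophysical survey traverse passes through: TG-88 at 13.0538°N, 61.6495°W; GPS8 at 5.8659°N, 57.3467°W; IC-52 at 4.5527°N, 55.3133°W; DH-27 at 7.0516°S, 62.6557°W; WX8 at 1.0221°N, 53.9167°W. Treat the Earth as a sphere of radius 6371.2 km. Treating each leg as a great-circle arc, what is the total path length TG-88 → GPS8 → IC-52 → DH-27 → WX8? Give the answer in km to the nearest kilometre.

4044 km

TG-88→GPS8: c = 0.145663 rad, d = 928.05 km
GPS8→IC-52: c = 0.042123 rad, d = 268.38 km
IC-52→DH-27: c = 0.239537 rad, d = 1526.14 km
DH-27→WX8: c = 0.207405 rad, d = 1321.42 km
Total = 928.05 + 268.38 + 1526.14 + 1321.42 = 4043.98 km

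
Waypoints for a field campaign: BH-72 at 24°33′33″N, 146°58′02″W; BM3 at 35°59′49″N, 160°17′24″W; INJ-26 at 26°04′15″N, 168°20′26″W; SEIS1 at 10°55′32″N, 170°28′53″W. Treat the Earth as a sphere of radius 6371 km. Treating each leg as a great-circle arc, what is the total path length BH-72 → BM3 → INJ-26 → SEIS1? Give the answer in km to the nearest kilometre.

4842 km

BH-72: φ = +24.55917°, λ = -146.96722°
BM3: φ = +35.99694°, λ = -160.29000°
INJ-26: φ = +26.07083°, λ = -168.34056°
SEIS1: φ = +10.92556°, λ = -170.48139°
BH-72→BM3: c = 0.282589 rad, d = 1800.37 km
BM3→INJ-26: c = 0.210776 rad, d = 1342.85 km
INJ-26→SEIS1: c = 0.266681 rad, d = 1699.02 km
Total = 1800.37 + 1342.85 + 1699.02 = 4842.25 km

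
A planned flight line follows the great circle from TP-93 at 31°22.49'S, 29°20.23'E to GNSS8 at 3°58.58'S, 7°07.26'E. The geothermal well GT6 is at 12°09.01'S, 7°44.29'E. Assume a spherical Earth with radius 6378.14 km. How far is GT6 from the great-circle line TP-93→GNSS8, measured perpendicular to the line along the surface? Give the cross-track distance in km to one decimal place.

462.7 km

TP-93: φ = -31.37483°, λ = +29.33717°
GNSS8: φ = -3.97633°, λ = +7.12100°
GT6: φ = -12.15017°, λ = +7.73817°
δ₁₃ = central angle TP-93→GT6 = 0.482952 rad  (haversine)
θ₁₃ = bearing TP-93→GT6 = 309.204°,  θ₁₂ = bearing TP-93→GNSS8 = 318.183°
dₓₜ = R·arcsin(sin δ₁₃ · sin(θ₁₃ − θ₁₂)) = 6378.14·arcsin(0.46440·sin(-8.980°)) = -462.727 km
|dₓₜ| = 462.727 km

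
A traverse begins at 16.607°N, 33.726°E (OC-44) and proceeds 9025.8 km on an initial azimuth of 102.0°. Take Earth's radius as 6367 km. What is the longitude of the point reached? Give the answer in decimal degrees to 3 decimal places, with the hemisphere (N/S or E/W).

δ = d/R = 9025.8/6367 = 1.417591 rad
φ₂ = arcsin(sin φ₁ cos δ + cos φ₁ sin δ cos θ)
   = arcsin(0.28581·0.15261 + 0.95829·0.98829·-0.20791) = -8.81761°
λ₂ = λ₁ + atan2(sin θ sin δ cos φ₁, cos δ − sin φ₁ sin φ₂) = 111.75485°

111.755°E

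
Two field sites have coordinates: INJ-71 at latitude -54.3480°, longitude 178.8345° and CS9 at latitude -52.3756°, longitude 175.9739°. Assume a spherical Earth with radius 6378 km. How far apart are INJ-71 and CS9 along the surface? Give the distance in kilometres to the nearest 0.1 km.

290.3 km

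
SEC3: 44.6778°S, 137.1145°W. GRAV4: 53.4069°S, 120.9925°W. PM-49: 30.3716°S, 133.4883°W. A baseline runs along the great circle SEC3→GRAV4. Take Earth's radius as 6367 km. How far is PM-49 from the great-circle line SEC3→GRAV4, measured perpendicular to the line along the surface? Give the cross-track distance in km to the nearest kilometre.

1356 km

δ₁₃ = central angle SEC3→PM-49 = 0.254613 rad  (haversine)
θ₁₃ = bearing SEC3→PM-49 = 12.512°,  θ₁₂ = bearing SEC3→GRAV4 = 135.466°
dₓₜ = R·arcsin(sin δ₁₃ · sin(θ₁₃ − θ₁₂)) = 6367·arcsin(0.25187·sin(-122.953°)) = -1355.882 km
|dₓₜ| = 1355.882 km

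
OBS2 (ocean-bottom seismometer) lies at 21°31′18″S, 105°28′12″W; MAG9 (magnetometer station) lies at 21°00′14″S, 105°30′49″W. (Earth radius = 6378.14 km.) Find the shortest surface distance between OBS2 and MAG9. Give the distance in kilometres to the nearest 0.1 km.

OBS2: φ = -21.52167°, λ = -105.47000°
MAG9: φ = -21.00389°, λ = -105.51361°
Δφ = 0.5178°,  Δλ = -0.0436°
a = sin²(Δφ/2) + cos φ₁ cos φ₂ sin²(Δλ/2) = 0.000021
c = 2·arcsin(√a) = 0.009065 rad = 0.5194°
d = R·c = 6378.14 × 0.009065 = 57.8 km

57.8 km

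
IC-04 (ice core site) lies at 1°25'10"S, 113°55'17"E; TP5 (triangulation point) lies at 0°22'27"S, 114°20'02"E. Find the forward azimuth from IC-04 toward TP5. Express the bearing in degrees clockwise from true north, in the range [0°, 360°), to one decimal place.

21.5°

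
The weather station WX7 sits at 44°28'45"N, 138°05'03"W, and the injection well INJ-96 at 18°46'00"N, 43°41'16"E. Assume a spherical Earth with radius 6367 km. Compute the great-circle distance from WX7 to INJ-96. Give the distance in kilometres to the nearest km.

WX7: φ = +44.47917°, λ = -138.08417°
INJ-96: φ = +18.76667°, λ = +43.68778°
Δφ = -25.7125°,  Δλ = -178.2281°
a = sin²(Δφ/2) + cos φ₁ cos φ₂ sin²(Δλ/2) = 0.724920
c = 2·arcsin(√a) = 2.037383 rad = 116.7334°
d = R·c = 6367 × 2.037383 = 12972.0 km

12972 km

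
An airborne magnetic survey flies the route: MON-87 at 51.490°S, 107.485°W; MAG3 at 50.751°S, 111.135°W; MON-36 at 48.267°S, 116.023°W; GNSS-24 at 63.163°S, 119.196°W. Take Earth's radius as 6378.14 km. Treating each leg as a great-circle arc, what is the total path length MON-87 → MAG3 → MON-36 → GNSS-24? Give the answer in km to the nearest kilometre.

MON-87→MAG3: c = 0.042010 rad, d = 267.94 km
MAG3→MON-36: c = 0.070318 rad, d = 448.50 km
MON-36→GNSS-24: c = 0.261770 rad, d = 1669.61 km
Total = 267.94 + 448.50 + 1669.61 = 2386.05 km

2386 km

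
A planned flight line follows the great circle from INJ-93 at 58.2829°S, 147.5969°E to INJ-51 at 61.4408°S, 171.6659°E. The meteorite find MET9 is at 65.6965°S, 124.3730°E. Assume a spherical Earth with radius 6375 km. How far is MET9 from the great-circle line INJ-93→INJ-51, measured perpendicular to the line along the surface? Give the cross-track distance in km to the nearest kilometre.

1356 km

δ₁₃ = central angle INJ-93→MET9 = 0.228055 rad  (haversine)
θ₁₃ = bearing INJ-93→MET9 = 225.877°,  θ₁₂ = bearing INJ-93→INJ-51 = 114.886°
dₓₜ = R·arcsin(sin δ₁₃ · sin(θ₁₃ − θ₁₂)) = 6375·arcsin(0.22608·sin(110.991°)) = 1355.830 km
|dₓₜ| = 1355.830 km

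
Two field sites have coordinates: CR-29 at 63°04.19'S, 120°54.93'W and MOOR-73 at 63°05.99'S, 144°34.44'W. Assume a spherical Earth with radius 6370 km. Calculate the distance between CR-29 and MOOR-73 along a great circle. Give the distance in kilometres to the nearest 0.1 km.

CR-29: φ = -63.06983°, λ = -120.91550°
MOOR-73: φ = -63.09983°, λ = -144.57400°
Δφ = -0.0300°,  Δλ = -23.6585°
a = sin²(Δφ/2) + cos φ₁ cos φ₂ sin²(Δλ/2) = 0.008611
c = 2·arcsin(√a) = 0.185859 rad = 10.6490°
d = R·c = 6370 × 0.185859 = 1183.9 km

1183.9 km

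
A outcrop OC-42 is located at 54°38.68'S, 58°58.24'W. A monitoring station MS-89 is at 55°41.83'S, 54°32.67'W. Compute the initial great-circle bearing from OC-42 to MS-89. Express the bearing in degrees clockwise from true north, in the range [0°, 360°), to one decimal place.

114.4°

OC-42: φ = -54.64467°, λ = -58.97067°
MS-89: φ = -55.69717°, λ = -54.54450°
Δλ = 4.4262°
y = sin Δλ · cos φ₂ = 0.043493
x = cos φ₁ sin φ₂ − sin φ₁ cos φ₂ cos Δλ = -0.019739
θ = atan2(y, x) = 114.4110° → 114.4110° (mod 360°)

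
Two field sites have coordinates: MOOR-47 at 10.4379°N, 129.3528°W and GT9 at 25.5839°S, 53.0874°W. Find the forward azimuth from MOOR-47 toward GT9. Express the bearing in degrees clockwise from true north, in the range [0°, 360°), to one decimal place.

117.9°

Δλ = 76.2654°
y = sin Δλ · cos φ₂ = 0.876163
x = cos φ₁ sin φ₂ − sin φ₁ cos φ₂ cos Δλ = -0.463483
θ = atan2(y, x) = 117.8785° → 117.8785° (mod 360°)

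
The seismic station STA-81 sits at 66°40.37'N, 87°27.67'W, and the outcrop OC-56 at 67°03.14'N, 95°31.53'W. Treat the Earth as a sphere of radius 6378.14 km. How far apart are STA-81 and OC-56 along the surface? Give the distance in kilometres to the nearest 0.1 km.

355.0 km

STA-81: φ = +66.67283°, λ = -87.46117°
OC-56: φ = +67.05233°, λ = -95.52550°
Δφ = 0.3795°,  Δλ = -8.0643°
a = sin²(Δφ/2) + cos φ₁ cos φ₂ sin²(Δλ/2) = 0.000774
c = 2·arcsin(√a) = 0.055661 rad = 3.1891°
d = R·c = 6378.14 × 0.055661 = 355.0 km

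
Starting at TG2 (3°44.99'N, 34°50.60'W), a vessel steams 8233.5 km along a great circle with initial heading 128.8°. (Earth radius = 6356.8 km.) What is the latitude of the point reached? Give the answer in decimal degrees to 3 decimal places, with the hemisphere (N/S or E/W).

35.724°S

TG2: φ = +3.74983°, λ = -34.84333°
δ = d/R = 8233.5/6356.8 = 1.295227 rad
φ₂ = arcsin(sin φ₁ cos δ + cos φ₁ sin δ cos θ)
   = arcsin(0.06540·0.27209 + 0.99786·0.96227·-0.62660) = -35.72365°
λ₂ = λ₁ + atan2(sin θ sin δ cos φ₁, cos δ − sin φ₁ sin φ₂) = 32.63624°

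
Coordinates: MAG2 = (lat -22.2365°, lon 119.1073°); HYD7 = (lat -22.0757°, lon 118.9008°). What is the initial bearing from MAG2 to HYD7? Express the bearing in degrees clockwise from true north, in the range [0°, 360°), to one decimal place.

Δλ = -0.2065°
y = sin Δλ · cos φ₂ = -0.003340
x = cos φ₁ sin φ₂ − sin φ₁ cos φ₂ cos Δλ = 0.002804
θ = atan2(y, x) = -49.9827° → 310.0173° (mod 360°)

310.0°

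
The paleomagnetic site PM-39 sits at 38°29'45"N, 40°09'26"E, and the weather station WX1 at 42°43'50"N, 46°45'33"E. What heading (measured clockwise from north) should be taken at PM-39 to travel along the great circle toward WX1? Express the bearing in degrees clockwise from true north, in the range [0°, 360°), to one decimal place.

47.7°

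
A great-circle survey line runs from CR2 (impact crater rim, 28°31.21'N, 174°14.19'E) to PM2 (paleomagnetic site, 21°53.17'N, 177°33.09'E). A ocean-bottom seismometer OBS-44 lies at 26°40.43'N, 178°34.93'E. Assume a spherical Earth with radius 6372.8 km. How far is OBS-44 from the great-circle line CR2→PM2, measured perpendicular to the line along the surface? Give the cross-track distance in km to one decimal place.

307.4 km

CR2: φ = +28.52017°, λ = +174.23650°
PM2: φ = +21.88617°, λ = +177.55150°
OBS-44: φ = +26.67383°, λ = +178.58217°
δ₁₃ = central angle CR2→OBS-44 = 0.074534 rad  (haversine)
θ₁₃ = bearing CR2→OBS-44 = 114.595°,  θ₁₂ = bearing CR2→PM2 = 154.946°
dₓₜ = R·arcsin(sin δ₁₃ · sin(θ₁₃ − θ₁₂)) = 6372.8·arcsin(0.07447·sin(-40.351°)) = -307.376 km
|dₓₜ| = 307.376 km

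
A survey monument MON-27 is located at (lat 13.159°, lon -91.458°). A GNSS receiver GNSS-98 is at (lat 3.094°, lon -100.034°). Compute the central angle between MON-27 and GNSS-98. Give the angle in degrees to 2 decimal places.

13.16°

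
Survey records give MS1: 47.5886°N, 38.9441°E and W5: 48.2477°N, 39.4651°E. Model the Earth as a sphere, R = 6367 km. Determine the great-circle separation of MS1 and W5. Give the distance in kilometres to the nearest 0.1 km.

82.9 km

Δφ = 0.6591°,  Δλ = 0.5210°
a = sin²(Δφ/2) + cos φ₁ cos φ₂ sin²(Δλ/2) = 0.000042
c = 2·arcsin(√a) = 0.013018 rad = 0.7459°
d = R·c = 6367 × 0.013018 = 82.9 km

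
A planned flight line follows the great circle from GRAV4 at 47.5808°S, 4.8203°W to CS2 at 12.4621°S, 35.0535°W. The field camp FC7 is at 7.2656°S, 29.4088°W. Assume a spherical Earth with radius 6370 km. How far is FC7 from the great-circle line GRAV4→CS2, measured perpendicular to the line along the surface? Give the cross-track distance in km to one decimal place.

δ₁₃ = central angle GRAV4→FC7 = 0.792848 rad  (haversine)
θ₁₃ = bearing GRAV4→FC7 = 324.590°,  θ₁₂ = bearing GRAV4→CS2 = 314.147°
dₓₜ = R·arcsin(sin δ₁₃ · sin(θ₁₃ − θ₁₂)) = 6370·arcsin(0.71235·sin(10.443°)) = 824.802 km
|dₓₜ| = 824.802 km

824.8 km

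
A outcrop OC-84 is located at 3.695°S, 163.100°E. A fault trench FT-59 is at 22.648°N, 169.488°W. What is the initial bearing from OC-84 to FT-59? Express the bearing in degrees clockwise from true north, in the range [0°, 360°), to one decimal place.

44.2°

Δλ = 27.4120°
y = sin Δλ · cos φ₂ = 0.424884
x = cos φ₁ sin φ₂ − sin φ₁ cos φ₂ cos Δλ = 0.437066
θ = atan2(y, x) = 44.1903° → 44.1903° (mod 360°)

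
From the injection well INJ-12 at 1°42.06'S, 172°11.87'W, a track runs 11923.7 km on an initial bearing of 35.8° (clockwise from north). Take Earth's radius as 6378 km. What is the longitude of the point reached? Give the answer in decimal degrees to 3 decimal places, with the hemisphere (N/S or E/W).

56.324°W

INJ-12: φ = -1.70100°, λ = -172.19783°
δ = d/R = 11923.7/6378 = 1.869505 rad
φ₂ = arcsin(sin φ₁ cos δ + cos φ₁ sin δ cos θ)
   = arcsin(-0.02968·-0.29429 + 0.99956·0.95572·0.81106) = 51.58601°
λ₂ = λ₁ + atan2(sin θ sin δ cos φ₁, cos δ − sin φ₁ sin φ₂) = -56.32398°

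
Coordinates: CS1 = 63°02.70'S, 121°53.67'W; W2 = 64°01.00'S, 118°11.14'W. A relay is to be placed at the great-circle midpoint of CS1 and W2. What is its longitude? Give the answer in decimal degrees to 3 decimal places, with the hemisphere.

120.072°W

CS1: φ = -63.04500°, λ = -121.89450°
W2: φ = -64.01667°, λ = -118.18567°
Bx = cos φ₂ cos Δλ = 0.437192,  By = cos φ₂ sin Δλ = 0.028340
φₘ = atan2(sin φ₁ + sin φ₂, √((cos φ₁ + Bx)² + By²)) = -63.54280°
λₘ = λ₁ + atan2(By, cos φ₁ + Bx) = -120.07168°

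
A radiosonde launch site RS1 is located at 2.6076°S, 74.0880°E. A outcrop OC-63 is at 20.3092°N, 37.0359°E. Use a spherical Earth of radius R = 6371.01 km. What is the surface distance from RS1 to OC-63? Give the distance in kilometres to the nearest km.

Δφ = 22.9168°,  Δλ = -37.0521°
a = sin²(Δφ/2) + cos φ₁ cos φ₂ sin²(Δλ/2) = 0.134046
c = 2·arcsin(√a) = 0.749679 rad = 42.9535°
d = R·c = 6371.01 × 0.749679 = 4776.2 km

4776 km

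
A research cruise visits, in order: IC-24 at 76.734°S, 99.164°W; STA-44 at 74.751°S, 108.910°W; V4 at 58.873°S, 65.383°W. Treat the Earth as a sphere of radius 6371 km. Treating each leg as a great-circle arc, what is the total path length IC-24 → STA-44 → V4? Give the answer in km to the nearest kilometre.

2838 km

IC-24→STA-44: c = 0.054227 rad, d = 345.48 km
STA-44→V4: c = 0.391170 rad, d = 2492.14 km
Total = 345.48 + 2492.14 = 2837.62 km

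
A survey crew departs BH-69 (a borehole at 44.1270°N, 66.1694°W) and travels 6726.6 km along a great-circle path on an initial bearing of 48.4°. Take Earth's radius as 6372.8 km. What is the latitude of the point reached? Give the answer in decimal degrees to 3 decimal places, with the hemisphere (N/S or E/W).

49.269°N

δ = d/R = 6726.6/6372.8 = 1.055517 rad
φ₂ = arcsin(sin φ₁ cos δ + cos φ₁ sin δ cos θ)
   = arcsin(0.69625·0.49278 + 0.71780·0.87016·0.66393) = 49.26911°
λ₂ = λ₁ + atan2(sin θ sin δ cos φ₁, cos δ − sin φ₁ sin φ₂) = 28.09522°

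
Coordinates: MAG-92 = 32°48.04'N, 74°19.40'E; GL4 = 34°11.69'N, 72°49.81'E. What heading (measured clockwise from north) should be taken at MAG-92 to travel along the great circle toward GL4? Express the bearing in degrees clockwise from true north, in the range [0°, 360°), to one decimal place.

MAG-92: φ = +32.80067°, λ = +74.32333°
GL4: φ = +34.19483°, λ = +72.83017°
Δλ = -1.4932°
y = sin Δλ · cos φ₂ = -0.021553
x = cos φ₁ sin φ₂ − sin φ₁ cos φ₂ cos Δλ = 0.024483
θ = atan2(y, x) = -41.3590° → 318.6410° (mod 360°)

318.6°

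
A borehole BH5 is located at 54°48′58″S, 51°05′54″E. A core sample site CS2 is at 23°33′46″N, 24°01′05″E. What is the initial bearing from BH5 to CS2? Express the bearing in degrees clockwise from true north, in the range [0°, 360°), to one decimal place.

BH5: φ = -54.81611°, λ = +51.09833°
CS2: φ = +23.56278°, λ = +24.01806°
Δλ = -27.0803°
y = sin Δλ · cos φ₂ = -0.417282
x = cos φ₁ sin φ₂ − sin φ₁ cos φ₂ cos Δλ = 0.897370
θ = atan2(y, x) = -24.9387° → 335.0613° (mod 360°)

335.1°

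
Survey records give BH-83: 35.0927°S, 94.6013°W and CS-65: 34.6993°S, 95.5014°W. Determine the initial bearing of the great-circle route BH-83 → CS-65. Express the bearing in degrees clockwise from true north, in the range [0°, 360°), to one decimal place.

Δλ = -0.9001°
y = sin Δλ · cos φ₂ = -0.012915
x = cos φ₁ sin φ₂ − sin φ₁ cos φ₂ cos Δλ = 0.006808
θ = atan2(y, x) = -62.2058° → 297.7942° (mod 360°)

297.8°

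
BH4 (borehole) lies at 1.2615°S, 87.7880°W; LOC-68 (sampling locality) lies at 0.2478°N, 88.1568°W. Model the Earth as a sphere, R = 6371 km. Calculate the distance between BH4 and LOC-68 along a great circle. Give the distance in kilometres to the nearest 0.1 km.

172.8 km

Δφ = 1.5093°,  Δλ = -0.3688°
a = sin²(Δφ/2) + cos φ₁ cos φ₂ sin²(Δλ/2) = 0.000184
c = 2·arcsin(√a) = 0.027117 rad = 1.5537°
d = R·c = 6371 × 0.027117 = 172.8 km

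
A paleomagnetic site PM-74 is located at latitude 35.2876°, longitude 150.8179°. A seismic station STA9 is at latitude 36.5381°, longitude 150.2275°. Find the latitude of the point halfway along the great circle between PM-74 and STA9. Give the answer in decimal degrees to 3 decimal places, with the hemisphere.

35.913°N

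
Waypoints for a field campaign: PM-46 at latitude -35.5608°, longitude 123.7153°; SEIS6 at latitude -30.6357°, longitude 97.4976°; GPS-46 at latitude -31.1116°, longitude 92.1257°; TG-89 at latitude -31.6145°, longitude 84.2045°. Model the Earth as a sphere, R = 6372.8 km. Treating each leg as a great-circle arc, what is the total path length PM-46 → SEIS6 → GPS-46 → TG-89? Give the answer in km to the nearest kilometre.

PM-46→SEIS6: c = 0.391605 rad, d = 2495.62 km
SEIS6→GPS-46: c = 0.080891 rad, d = 515.50 km
GPS-46→TG-89: c = 0.118350 rad, d = 754.22 km
Total = 2495.62 + 515.50 + 754.22 = 3765.35 km

3765 km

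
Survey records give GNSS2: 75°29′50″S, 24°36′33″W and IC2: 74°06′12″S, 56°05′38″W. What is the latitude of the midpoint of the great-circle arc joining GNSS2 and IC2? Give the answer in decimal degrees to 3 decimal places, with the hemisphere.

75.344°S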